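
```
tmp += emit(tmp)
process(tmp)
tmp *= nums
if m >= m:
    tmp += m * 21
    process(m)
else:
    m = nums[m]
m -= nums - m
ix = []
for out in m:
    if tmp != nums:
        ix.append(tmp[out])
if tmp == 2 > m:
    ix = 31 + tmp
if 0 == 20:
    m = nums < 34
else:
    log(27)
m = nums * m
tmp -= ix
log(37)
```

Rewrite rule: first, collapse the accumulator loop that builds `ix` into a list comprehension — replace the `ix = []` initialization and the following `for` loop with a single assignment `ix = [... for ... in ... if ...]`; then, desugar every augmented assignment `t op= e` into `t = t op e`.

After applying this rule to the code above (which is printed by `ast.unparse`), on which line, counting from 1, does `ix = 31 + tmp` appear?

12

Transformed code:
tmp = tmp + emit(tmp)
process(tmp)
tmp = tmp * nums
if m >= m:
    tmp = tmp + m * 21
    process(m)
else:
    m = nums[m]
m = m - (nums - m)
ix = [tmp[out] for out in m if tmp != nums]
if tmp == 2 > m:
    ix = 31 + tmp
if 0 == 20:
    m = nums < 34
else:
    log(27)
m = nums * m
tmp = tmp - ix
log(37)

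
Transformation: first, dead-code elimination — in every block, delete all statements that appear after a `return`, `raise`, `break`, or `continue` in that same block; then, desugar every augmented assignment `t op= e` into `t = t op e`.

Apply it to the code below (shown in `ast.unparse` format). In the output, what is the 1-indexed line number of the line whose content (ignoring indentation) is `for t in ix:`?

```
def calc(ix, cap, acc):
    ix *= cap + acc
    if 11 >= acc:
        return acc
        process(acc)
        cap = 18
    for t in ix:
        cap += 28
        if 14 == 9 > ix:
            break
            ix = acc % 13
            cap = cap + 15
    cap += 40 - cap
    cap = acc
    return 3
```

Transformed code:
def calc(ix, cap, acc):
    ix = ix * (cap + acc)
    if 11 >= acc:
        return acc
    for t in ix:
        cap = cap + 28
        if 14 == 9 > ix:
            break
    cap = cap + (40 - cap)
    cap = acc
    return 3

5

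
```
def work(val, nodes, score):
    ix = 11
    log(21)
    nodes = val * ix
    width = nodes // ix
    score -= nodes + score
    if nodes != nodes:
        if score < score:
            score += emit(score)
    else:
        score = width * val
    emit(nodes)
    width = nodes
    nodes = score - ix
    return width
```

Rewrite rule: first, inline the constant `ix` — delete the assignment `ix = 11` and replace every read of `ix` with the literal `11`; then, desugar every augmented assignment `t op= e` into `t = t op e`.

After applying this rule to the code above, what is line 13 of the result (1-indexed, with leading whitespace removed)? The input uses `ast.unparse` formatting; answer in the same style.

Transformed code:
def work(val, nodes, score):
    log(21)
    nodes = val * 11
    width = nodes // 11
    score = score - (nodes + score)
    if nodes != nodes:
        if score < score:
            score = score + emit(score)
    else:
        score = width * val
    emit(nodes)
    width = nodes
    nodes = score - 11
    return width

nodes = score - 11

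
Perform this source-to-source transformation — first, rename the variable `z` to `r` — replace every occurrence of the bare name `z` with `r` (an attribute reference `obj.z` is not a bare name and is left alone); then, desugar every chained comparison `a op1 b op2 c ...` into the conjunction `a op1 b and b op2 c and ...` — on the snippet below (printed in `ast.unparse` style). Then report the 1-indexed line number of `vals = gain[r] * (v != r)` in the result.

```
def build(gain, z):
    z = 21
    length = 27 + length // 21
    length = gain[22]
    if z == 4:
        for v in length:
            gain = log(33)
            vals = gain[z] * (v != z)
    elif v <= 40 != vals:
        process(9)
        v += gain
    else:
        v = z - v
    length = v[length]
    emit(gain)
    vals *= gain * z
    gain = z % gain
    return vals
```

Transformed code:
def build(gain, r):
    r = 21
    length = 27 + length // 21
    length = gain[22]
    if r == 4:
        for v in length:
            gain = log(33)
            vals = gain[r] * (v != r)
    elif v <= 40 and 40 != vals:
        process(9)
        v += gain
    else:
        v = r - v
    length = v[length]
    emit(gain)
    vals *= gain * r
    gain = r % gain
    return vals

8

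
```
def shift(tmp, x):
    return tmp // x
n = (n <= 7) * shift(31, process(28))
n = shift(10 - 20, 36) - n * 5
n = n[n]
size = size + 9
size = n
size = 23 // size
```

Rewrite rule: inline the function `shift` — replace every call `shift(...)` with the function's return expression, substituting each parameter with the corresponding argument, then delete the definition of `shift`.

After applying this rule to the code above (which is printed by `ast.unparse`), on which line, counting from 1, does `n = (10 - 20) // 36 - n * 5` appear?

2

Transformed code:
n = (n <= 7) * (31 // process(28))
n = (10 - 20) // 36 - n * 5
n = n[n]
size = size + 9
size = n
size = 23 // size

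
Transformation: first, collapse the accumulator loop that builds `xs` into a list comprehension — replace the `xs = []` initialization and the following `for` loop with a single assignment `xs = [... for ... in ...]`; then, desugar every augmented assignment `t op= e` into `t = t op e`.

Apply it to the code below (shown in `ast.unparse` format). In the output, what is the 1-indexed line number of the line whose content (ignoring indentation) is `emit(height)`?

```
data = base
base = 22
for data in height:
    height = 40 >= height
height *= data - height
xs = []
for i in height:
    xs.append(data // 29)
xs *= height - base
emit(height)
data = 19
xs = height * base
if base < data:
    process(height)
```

Transformed code:
data = base
base = 22
for data in height:
    height = 40 >= height
height = height * (data - height)
xs = [data // 29 for i in height]
xs = xs * (height - base)
emit(height)
data = 19
xs = height * base
if base < data:
    process(height)

8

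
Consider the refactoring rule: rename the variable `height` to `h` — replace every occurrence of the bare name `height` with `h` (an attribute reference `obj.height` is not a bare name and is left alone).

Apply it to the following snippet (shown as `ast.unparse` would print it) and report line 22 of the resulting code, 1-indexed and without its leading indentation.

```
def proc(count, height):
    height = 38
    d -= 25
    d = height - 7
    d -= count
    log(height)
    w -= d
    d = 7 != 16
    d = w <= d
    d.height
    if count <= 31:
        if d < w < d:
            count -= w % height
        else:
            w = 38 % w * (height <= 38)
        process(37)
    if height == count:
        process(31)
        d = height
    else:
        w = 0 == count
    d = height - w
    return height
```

d = h - w

Transformed code:
def proc(count, h):
    h = 38
    d -= 25
    d = h - 7
    d -= count
    log(h)
    w -= d
    d = 7 != 16
    d = w <= d
    d.height
    if count <= 31:
        if d < w < d:
            count -= w % h
        else:
            w = 38 % w * (h <= 38)
        process(37)
    if h == count:
        process(31)
        d = h
    else:
        w = 0 == count
    d = h - w
    return h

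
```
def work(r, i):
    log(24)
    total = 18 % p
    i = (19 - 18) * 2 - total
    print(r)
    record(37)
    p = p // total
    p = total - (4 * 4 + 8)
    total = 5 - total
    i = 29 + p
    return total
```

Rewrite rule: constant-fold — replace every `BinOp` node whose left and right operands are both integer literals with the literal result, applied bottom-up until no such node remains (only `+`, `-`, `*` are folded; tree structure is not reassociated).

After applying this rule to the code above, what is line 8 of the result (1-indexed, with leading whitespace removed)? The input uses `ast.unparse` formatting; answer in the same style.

Transformed code:
def work(r, i):
    log(24)
    total = 18 % p
    i = 2 - total
    print(r)
    record(37)
    p = p // total
    p = total - 24
    total = 5 - total
    i = 29 + p
    return total

p = total - 24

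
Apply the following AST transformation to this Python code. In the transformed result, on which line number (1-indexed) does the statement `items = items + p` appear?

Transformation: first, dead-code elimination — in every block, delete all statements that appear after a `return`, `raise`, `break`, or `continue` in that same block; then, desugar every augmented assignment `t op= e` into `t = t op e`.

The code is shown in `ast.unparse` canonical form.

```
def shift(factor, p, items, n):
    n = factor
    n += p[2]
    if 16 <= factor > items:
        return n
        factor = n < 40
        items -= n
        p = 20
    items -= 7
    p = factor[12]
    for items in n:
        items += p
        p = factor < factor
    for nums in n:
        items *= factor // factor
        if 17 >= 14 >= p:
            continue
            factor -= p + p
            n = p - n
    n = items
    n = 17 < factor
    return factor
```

Transformed code:
def shift(factor, p, items, n):
    n = factor
    n = n + p[2]
    if 16 <= factor > items:
        return n
    items = items - 7
    p = factor[12]
    for items in n:
        items = items + p
        p = factor < factor
    for nums in n:
        items = items * (factor // factor)
        if 17 >= 14 >= p:
            continue
    n = items
    n = 17 < factor
    return factor

9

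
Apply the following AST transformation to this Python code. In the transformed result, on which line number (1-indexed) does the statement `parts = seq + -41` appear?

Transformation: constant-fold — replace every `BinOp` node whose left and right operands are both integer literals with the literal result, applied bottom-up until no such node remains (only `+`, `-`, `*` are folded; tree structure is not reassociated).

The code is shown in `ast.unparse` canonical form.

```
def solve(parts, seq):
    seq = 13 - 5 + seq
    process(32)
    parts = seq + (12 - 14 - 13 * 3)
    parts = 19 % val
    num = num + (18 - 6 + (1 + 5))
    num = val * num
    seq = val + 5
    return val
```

4

Transformed code:
def solve(parts, seq):
    seq = 8 + seq
    process(32)
    parts = seq + -41
    parts = 19 % val
    num = num + 18
    num = val * num
    seq = val + 5
    return val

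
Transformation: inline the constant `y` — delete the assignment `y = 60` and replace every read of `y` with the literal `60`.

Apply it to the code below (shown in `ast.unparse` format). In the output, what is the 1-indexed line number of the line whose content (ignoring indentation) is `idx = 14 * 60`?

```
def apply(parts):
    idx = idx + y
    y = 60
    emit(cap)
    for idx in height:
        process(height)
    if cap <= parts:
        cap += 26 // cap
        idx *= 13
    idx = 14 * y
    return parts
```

Transformed code:
def apply(parts):
    idx = idx + 60
    emit(cap)
    for idx in height:
        process(height)
    if cap <= parts:
        cap += 26 // cap
        idx *= 13
    idx = 14 * 60
    return parts

9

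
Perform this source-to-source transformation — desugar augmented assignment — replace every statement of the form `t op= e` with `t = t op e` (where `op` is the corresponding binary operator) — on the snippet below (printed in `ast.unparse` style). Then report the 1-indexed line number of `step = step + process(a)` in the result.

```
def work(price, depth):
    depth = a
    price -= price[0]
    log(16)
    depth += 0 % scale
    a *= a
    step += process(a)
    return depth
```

Transformed code:
def work(price, depth):
    depth = a
    price = price - price[0]
    log(16)
    depth = depth + 0 % scale
    a = a * a
    step = step + process(a)
    return depth

7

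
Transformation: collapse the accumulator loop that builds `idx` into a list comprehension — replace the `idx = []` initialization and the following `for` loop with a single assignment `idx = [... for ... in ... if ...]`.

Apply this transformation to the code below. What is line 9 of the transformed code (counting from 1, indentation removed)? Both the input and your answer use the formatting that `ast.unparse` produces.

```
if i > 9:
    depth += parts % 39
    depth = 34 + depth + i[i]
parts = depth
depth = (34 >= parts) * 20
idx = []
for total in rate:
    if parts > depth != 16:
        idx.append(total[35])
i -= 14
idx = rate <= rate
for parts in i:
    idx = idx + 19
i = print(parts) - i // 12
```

Transformed code:
if i > 9:
    depth += parts % 39
    depth = 34 + depth + i[i]
parts = depth
depth = (34 >= parts) * 20
idx = [total[35] for total in rate if parts > depth != 16]
i -= 14
idx = rate <= rate
for parts in i:
    idx = idx + 19
i = print(parts) - i // 12

for parts in i:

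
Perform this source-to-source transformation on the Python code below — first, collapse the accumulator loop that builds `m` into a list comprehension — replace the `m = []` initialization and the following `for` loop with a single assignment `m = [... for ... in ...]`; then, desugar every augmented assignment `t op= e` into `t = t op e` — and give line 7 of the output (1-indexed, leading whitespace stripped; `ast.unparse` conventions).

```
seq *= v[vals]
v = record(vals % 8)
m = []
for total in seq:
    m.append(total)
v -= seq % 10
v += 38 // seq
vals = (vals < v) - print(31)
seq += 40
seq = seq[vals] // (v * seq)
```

seq = seq + 40

Transformed code:
seq = seq * v[vals]
v = record(vals % 8)
m = [total for total in seq]
v = v - seq % 10
v = v + 38 // seq
vals = (vals < v) - print(31)
seq = seq + 40
seq = seq[vals] // (v * seq)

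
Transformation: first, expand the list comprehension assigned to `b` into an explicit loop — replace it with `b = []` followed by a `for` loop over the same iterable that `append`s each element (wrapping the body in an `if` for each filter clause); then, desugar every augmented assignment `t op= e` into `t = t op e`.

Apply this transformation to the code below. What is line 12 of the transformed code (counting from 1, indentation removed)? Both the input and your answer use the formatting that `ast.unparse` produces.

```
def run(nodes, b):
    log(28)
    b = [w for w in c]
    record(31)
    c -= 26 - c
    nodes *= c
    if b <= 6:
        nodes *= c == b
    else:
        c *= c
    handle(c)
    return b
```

c = c * c

Transformed code:
def run(nodes, b):
    log(28)
    b = []
    for w in c:
        b.append(w)
    record(31)
    c = c - (26 - c)
    nodes = nodes * c
    if b <= 6:
        nodes = nodes * (c == b)
    else:
        c = c * c
    handle(c)
    return b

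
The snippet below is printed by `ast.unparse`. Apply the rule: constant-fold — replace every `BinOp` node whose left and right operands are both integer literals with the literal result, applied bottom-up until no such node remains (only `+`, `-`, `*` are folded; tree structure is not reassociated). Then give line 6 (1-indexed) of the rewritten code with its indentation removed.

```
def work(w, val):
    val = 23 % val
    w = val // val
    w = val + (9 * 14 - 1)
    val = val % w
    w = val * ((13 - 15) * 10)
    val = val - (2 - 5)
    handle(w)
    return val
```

Transformed code:
def work(w, val):
    val = 23 % val
    w = val // val
    w = val + 125
    val = val % w
    w = val * -20
    val = val - -3
    handle(w)
    return val

w = val * -20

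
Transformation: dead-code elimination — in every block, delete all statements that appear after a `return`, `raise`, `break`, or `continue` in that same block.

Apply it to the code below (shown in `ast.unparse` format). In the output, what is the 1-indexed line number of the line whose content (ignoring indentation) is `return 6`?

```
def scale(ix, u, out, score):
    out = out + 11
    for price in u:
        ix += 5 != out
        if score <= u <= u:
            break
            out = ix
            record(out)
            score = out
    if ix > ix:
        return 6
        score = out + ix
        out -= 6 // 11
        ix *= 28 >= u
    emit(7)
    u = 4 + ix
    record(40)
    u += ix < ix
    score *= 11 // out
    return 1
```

Transformed code:
def scale(ix, u, out, score):
    out = out + 11
    for price in u:
        ix += 5 != out
        if score <= u <= u:
            break
    if ix > ix:
        return 6
    emit(7)
    u = 4 + ix
    record(40)
    u += ix < ix
    score *= 11 // out
    return 1

8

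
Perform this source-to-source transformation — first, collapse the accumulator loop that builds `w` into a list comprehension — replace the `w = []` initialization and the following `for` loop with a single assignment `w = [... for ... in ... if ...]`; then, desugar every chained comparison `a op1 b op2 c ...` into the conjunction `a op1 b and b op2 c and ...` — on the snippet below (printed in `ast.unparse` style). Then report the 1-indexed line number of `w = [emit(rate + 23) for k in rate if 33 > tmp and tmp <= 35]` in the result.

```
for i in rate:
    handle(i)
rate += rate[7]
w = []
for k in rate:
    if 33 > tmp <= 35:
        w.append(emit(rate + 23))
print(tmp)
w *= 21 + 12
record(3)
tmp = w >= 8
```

4

Transformed code:
for i in rate:
    handle(i)
rate += rate[7]
w = [emit(rate + 23) for k in rate if 33 > tmp and tmp <= 35]
print(tmp)
w *= 21 + 12
record(3)
tmp = w >= 8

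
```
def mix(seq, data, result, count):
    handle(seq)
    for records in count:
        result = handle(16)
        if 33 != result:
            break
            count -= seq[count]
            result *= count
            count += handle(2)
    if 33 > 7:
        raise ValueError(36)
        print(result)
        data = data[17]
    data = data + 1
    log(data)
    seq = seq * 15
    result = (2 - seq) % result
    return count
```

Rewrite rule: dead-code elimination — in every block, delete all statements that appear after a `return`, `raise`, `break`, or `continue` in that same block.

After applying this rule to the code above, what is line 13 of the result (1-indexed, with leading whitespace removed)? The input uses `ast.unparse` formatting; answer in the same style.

Transformed code:
def mix(seq, data, result, count):
    handle(seq)
    for records in count:
        result = handle(16)
        if 33 != result:
            break
    if 33 > 7:
        raise ValueError(36)
    data = data + 1
    log(data)
    seq = seq * 15
    result = (2 - seq) % result
    return count

return count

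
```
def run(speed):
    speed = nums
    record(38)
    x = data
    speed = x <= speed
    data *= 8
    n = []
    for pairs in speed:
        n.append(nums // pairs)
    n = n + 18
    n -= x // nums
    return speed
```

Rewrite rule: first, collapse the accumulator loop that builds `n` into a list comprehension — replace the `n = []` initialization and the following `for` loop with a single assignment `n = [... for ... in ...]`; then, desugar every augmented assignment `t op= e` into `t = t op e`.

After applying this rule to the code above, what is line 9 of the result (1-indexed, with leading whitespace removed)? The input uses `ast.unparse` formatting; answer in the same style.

Transformed code:
def run(speed):
    speed = nums
    record(38)
    x = data
    speed = x <= speed
    data = data * 8
    n = [nums // pairs for pairs in speed]
    n = n + 18
    n = n - x // nums
    return speed

n = n - x // nums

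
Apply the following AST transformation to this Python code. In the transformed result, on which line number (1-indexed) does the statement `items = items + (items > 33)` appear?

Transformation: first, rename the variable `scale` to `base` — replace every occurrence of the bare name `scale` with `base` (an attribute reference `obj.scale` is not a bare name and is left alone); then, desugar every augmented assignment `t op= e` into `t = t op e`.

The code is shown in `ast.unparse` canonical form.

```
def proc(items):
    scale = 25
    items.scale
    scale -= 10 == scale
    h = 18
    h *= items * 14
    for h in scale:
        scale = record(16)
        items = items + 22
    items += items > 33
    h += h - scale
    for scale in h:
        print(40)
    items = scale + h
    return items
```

10

Transformed code:
def proc(items):
    base = 25
    items.scale
    base = base - (10 == base)
    h = 18
    h = h * (items * 14)
    for h in base:
        base = record(16)
        items = items + 22
    items = items + (items > 33)
    h = h + (h - base)
    for base in h:
        print(40)
    items = base + h
    return items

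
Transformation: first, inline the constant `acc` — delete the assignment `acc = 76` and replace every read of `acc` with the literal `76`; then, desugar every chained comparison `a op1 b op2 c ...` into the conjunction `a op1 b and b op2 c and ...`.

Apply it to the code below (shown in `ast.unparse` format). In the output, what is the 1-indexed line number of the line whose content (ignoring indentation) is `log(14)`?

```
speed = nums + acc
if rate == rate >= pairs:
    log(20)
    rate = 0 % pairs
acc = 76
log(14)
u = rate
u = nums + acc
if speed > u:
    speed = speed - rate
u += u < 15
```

Transformed code:
speed = nums + 76
if rate == rate and rate >= pairs:
    log(20)
    rate = 0 % pairs
log(14)
u = rate
u = nums + 76
if speed > u:
    speed = speed - rate
u += u < 15

5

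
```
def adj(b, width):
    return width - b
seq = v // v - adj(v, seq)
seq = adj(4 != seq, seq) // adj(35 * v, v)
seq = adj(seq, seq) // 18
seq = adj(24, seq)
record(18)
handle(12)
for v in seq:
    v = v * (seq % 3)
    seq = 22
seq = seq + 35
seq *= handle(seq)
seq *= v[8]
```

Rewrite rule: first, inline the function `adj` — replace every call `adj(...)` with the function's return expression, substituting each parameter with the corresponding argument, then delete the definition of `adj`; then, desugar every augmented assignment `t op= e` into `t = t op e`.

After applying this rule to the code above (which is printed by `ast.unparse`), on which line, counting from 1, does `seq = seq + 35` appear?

Transformed code:
seq = v // v - (seq - v)
seq = (seq - (4 != seq)) // (v - 35 * v)
seq = (seq - seq) // 18
seq = seq - 24
record(18)
handle(12)
for v in seq:
    v = v * (seq % 3)
    seq = 22
seq = seq + 35
seq = seq * handle(seq)
seq = seq * v[8]

10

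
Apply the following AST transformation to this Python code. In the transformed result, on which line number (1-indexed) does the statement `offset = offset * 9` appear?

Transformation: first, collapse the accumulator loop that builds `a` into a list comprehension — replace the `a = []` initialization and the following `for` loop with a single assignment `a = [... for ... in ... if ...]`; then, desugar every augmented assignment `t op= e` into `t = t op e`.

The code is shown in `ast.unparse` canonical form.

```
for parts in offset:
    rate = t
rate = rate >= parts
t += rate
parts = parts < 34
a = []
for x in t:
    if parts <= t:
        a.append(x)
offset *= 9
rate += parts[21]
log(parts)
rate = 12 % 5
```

7

Transformed code:
for parts in offset:
    rate = t
rate = rate >= parts
t = t + rate
parts = parts < 34
a = [x for x in t if parts <= t]
offset = offset * 9
rate = rate + parts[21]
log(parts)
rate = 12 % 5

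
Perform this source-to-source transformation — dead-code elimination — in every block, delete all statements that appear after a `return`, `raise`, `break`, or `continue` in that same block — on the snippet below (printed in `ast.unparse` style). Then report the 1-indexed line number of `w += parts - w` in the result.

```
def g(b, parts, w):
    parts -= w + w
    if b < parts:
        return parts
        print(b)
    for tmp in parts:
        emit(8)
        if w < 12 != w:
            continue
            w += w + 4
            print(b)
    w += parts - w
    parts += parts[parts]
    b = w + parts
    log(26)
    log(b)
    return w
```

9

Transformed code:
def g(b, parts, w):
    parts -= w + w
    if b < parts:
        return parts
    for tmp in parts:
        emit(8)
        if w < 12 != w:
            continue
    w += parts - w
    parts += parts[parts]
    b = w + parts
    log(26)
    log(b)
    return w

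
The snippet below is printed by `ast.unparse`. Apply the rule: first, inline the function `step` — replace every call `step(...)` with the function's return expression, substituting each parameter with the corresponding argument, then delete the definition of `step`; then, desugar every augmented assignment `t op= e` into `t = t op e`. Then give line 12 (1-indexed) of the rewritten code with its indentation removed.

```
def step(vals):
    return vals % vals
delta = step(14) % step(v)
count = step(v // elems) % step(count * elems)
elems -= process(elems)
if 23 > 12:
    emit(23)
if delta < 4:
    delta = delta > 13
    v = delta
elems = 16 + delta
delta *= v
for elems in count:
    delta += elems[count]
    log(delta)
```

Transformed code:
delta = 14 % 14 % (v % v)
count = v // elems % (v // elems) % (count * elems % (count * elems))
elems = elems - process(elems)
if 23 > 12:
    emit(23)
if delta < 4:
    delta = delta > 13
    v = delta
elems = 16 + delta
delta = delta * v
for elems in count:
    delta = delta + elems[count]
    log(delta)

delta = delta + elems[count]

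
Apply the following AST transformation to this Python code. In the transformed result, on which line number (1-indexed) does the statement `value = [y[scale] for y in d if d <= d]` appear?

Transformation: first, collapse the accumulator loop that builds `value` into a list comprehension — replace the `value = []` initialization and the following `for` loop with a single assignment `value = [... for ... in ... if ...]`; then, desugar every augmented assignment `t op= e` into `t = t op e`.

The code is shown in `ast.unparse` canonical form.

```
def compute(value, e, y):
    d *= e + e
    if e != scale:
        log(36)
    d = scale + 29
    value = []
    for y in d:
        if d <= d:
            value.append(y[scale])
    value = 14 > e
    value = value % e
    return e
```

6

Transformed code:
def compute(value, e, y):
    d = d * (e + e)
    if e != scale:
        log(36)
    d = scale + 29
    value = [y[scale] for y in d if d <= d]
    value = 14 > e
    value = value % e
    return e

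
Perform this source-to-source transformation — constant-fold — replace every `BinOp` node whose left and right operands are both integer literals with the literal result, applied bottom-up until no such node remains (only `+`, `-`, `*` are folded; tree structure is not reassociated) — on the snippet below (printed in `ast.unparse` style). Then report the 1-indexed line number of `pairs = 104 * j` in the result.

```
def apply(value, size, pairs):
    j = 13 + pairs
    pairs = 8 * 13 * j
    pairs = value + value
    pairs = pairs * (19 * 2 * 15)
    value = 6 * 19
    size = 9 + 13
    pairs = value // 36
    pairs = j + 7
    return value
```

Transformed code:
def apply(value, size, pairs):
    j = 13 + pairs
    pairs = 104 * j
    pairs = value + value
    pairs = pairs * 570
    value = 114
    size = 22
    pairs = value // 36
    pairs = j + 7
    return value

3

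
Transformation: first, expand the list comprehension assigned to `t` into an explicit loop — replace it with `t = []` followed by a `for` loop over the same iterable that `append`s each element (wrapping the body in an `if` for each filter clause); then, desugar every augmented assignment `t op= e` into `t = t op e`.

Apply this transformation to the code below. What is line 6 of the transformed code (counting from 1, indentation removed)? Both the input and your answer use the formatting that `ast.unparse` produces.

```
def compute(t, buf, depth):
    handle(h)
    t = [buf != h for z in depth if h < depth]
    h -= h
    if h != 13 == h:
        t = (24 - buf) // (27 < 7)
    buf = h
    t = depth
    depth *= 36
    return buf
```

t.append(buf != h)

Transformed code:
def compute(t, buf, depth):
    handle(h)
    t = []
    for z in depth:
        if h < depth:
            t.append(buf != h)
    h = h - h
    if h != 13 == h:
        t = (24 - buf) // (27 < 7)
    buf = h
    t = depth
    depth = depth * 36
    return buf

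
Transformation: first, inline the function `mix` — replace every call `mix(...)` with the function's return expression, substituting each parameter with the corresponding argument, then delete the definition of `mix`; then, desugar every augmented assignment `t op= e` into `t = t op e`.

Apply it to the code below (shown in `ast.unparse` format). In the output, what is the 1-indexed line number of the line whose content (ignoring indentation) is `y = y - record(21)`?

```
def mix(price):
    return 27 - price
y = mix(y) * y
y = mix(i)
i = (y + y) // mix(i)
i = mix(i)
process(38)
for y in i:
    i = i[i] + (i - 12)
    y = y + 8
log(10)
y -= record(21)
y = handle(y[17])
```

10

Transformed code:
y = (27 - y) * y
y = 27 - i
i = (y + y) // (27 - i)
i = 27 - i
process(38)
for y in i:
    i = i[i] + (i - 12)
    y = y + 8
log(10)
y = y - record(21)
y = handle(y[17])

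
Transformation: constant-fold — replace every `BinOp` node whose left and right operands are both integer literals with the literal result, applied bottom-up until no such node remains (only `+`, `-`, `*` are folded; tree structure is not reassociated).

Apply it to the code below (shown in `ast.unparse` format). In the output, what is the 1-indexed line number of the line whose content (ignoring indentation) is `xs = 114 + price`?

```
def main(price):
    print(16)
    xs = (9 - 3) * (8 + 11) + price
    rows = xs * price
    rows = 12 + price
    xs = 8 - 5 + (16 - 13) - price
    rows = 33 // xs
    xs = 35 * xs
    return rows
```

Transformed code:
def main(price):
    print(16)
    xs = 114 + price
    rows = xs * price
    rows = 12 + price
    xs = 6 - price
    rows = 33 // xs
    xs = 35 * xs
    return rows

3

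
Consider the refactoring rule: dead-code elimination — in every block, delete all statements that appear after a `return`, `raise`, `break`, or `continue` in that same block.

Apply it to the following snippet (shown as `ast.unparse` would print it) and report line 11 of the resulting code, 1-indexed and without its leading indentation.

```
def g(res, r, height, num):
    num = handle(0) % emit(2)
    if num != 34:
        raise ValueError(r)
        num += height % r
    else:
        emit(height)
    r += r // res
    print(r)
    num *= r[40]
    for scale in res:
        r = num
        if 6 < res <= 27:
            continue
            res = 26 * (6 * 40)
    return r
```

Transformed code:
def g(res, r, height, num):
    num = handle(0) % emit(2)
    if num != 34:
        raise ValueError(r)
    else:
        emit(height)
    r += r // res
    print(r)
    num *= r[40]
    for scale in res:
        r = num
        if 6 < res <= 27:
            continue
    return r

r = num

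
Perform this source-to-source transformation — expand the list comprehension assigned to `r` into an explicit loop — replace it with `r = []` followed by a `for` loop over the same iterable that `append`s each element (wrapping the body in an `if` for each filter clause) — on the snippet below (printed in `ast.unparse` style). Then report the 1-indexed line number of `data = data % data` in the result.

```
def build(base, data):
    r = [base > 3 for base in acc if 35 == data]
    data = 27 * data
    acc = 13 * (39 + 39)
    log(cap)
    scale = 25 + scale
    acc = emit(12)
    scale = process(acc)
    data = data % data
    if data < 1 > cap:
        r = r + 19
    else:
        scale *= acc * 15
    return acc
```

Transformed code:
def build(base, data):
    r = []
    for base in acc:
        if 35 == data:
            r.append(base > 3)
    data = 27 * data
    acc = 13 * (39 + 39)
    log(cap)
    scale = 25 + scale
    acc = emit(12)
    scale = process(acc)
    data = data % data
    if data < 1 > cap:
        r = r + 19
    else:
        scale *= acc * 15
    return acc

12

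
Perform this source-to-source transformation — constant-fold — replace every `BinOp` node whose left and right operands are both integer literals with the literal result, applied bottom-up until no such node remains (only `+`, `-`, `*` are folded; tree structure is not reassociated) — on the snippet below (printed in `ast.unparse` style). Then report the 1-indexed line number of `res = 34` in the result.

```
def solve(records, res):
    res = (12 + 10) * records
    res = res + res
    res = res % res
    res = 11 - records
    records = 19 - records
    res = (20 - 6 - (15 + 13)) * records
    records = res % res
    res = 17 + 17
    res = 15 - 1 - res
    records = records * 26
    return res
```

9

Transformed code:
def solve(records, res):
    res = 22 * records
    res = res + res
    res = res % res
    res = 11 - records
    records = 19 - records
    res = -14 * records
    records = res % res
    res = 34
    res = 14 - res
    records = records * 26
    return res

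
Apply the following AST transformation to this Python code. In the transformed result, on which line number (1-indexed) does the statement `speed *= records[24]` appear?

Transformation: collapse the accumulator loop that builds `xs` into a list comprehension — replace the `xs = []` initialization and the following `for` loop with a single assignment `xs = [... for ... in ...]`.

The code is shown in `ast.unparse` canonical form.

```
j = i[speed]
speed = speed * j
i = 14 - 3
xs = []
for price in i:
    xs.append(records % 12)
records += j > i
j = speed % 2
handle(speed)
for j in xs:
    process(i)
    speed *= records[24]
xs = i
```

10

Transformed code:
j = i[speed]
speed = speed * j
i = 14 - 3
xs = [records % 12 for price in i]
records += j > i
j = speed % 2
handle(speed)
for j in xs:
    process(i)
    speed *= records[24]
xs = i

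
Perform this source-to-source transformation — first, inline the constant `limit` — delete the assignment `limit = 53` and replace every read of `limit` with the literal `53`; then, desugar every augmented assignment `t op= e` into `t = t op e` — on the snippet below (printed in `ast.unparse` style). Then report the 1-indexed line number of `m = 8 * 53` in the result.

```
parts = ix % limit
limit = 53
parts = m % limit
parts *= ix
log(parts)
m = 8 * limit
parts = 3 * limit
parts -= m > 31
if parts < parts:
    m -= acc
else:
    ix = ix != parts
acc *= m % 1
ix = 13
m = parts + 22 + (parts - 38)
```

5

Transformed code:
parts = ix % 53
parts = m % 53
parts = parts * ix
log(parts)
m = 8 * 53
parts = 3 * 53
parts = parts - (m > 31)
if parts < parts:
    m = m - acc
else:
    ix = ix != parts
acc = acc * (m % 1)
ix = 13
m = parts + 22 + (parts - 38)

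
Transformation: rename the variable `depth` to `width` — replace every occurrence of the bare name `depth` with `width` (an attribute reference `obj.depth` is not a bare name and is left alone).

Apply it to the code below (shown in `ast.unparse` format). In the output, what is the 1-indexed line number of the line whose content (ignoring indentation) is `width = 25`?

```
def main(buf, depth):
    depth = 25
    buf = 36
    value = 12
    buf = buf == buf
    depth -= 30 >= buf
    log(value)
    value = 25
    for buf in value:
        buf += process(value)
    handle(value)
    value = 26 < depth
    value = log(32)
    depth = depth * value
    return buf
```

2

Transformed code:
def main(buf, width):
    width = 25
    buf = 36
    value = 12
    buf = buf == buf
    width -= 30 >= buf
    log(value)
    value = 25
    for buf in value:
        buf += process(value)
    handle(value)
    value = 26 < width
    value = log(32)
    width = width * value
    return buf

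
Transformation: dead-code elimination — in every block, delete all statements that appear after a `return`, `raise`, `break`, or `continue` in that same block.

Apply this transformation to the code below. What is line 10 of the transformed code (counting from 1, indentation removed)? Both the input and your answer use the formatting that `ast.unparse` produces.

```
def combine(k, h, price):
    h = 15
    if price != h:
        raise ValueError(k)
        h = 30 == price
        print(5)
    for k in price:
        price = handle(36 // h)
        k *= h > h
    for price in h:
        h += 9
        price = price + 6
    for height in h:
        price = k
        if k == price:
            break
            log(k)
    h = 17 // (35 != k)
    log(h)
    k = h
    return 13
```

Transformed code:
def combine(k, h, price):
    h = 15
    if price != h:
        raise ValueError(k)
    for k in price:
        price = handle(36 // h)
        k *= h > h
    for price in h:
        h += 9
        price = price + 6
    for height in h:
        price = k
        if k == price:
            break
    h = 17 // (35 != k)
    log(h)
    k = h
    return 13

price = price + 6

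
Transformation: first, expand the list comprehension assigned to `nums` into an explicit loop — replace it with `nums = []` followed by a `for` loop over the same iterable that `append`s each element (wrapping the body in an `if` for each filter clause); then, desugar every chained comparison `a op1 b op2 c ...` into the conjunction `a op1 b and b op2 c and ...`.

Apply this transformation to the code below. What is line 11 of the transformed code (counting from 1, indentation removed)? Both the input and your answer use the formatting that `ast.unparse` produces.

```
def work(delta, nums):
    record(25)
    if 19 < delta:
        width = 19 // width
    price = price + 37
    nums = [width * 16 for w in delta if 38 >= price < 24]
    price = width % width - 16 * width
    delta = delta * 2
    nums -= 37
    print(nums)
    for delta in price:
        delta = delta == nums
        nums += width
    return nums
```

delta = delta * 2

Transformed code:
def work(delta, nums):
    record(25)
    if 19 < delta:
        width = 19 // width
    price = price + 37
    nums = []
    for w in delta:
        if 38 >= price and price < 24:
            nums.append(width * 16)
    price = width % width - 16 * width
    delta = delta * 2
    nums -= 37
    print(nums)
    for delta in price:
        delta = delta == nums
        nums += width
    return nums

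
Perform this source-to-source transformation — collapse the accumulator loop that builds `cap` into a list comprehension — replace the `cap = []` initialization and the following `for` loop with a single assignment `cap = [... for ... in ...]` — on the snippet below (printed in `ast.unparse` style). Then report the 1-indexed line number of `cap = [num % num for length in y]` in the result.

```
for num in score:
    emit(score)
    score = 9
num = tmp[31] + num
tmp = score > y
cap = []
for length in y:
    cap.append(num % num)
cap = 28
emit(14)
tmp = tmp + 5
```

6

Transformed code:
for num in score:
    emit(score)
    score = 9
num = tmp[31] + num
tmp = score > y
cap = [num % num for length in y]
cap = 28
emit(14)
tmp = tmp + 5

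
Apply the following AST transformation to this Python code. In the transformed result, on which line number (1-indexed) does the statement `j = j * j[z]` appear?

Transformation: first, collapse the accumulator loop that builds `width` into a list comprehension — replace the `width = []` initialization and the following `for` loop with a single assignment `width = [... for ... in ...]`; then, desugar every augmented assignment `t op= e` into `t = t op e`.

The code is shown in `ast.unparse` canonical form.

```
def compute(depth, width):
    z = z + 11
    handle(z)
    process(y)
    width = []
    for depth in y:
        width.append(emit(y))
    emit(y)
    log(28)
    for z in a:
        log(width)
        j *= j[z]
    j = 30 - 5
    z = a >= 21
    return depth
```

Transformed code:
def compute(depth, width):
    z = z + 11
    handle(z)
    process(y)
    width = [emit(y) for depth in y]
    emit(y)
    log(28)
    for z in a:
        log(width)
        j = j * j[z]
    j = 30 - 5
    z = a >= 21
    return depth

10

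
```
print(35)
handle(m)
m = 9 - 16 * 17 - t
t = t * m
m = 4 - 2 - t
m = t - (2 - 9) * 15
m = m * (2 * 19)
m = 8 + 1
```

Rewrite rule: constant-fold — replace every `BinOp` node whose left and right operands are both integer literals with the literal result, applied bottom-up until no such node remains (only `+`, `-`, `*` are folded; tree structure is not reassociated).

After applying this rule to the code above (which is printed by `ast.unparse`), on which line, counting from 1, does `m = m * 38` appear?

Transformed code:
print(35)
handle(m)
m = -263 - t
t = t * m
m = 2 - t
m = t - -105
m = m * 38
m = 9

7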